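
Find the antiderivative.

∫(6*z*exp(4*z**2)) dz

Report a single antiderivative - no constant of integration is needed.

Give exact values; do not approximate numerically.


Answer: 3*exp(4*z**2)/4.


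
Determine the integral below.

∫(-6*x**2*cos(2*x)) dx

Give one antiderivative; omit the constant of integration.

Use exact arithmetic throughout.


Answer: -3*x**2*sin(2*x) - 3*x*cos(2*x) + 3*sin(2*x)/2.


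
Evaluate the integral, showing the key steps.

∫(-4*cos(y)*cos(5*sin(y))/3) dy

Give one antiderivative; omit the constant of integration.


Step 1. Substitute u = sin(y), turning ∫(-4*cos(y)*cos(5*sin(y))/3) dy into ∫(-4*cos(5*u)/3) du: now ∫(-4*cos(5*u)/3) du.
Step 2. Evaluate the standard form: now -4*sin(5*u)/15.
Step 3. Substitute back u = sin(y): now -4*sin(5*sin(y))/15.
Answer: -4*sin(5*sin(y))/15.


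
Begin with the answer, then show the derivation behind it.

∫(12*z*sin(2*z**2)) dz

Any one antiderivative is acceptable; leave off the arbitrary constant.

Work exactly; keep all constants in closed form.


The answer is -3*cos(2*z**2).
Step 1. Substitute u = z**2, turning ∫(12*z*sin(2*z**2)) dz into ∫(6*sin(2*u)) du: now ∫(6*sin(2*u)) du.
Step 2. Evaluate the standard form: now -3*cos(2*u).
Step 3. Substitute back u = z**2: now -3*cos(2*z**2).
Answer: -3*cos(2*z**2).


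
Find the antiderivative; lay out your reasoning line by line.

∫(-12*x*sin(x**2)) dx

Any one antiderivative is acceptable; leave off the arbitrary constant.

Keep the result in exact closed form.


Step 1. Substitute u = x**2, turning ∫(-12*x*sin(x**2)) dx into ∫(-6*sin(u)) du: now ∫(-6*sin(u)) du.
Step 2. Evaluate the standard form: now 6*cos(u).
Step 3. Substitute back u = x**2: now 6*cos(x**2).
Answer: 6*cos(x**2).


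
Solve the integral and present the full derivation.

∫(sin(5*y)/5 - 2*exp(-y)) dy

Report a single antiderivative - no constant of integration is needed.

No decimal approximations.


Step 1. Rewrite: now ∫(-2*exp(-y)) dy + ∫(sin(5*y)/5) dy.
Step 2. Evaluate the standard form: now -cos(5*y)/25 + ∫(-2*exp(-y)) dy.
Step 3. Evaluate the standard form: now -cos(5*y)/25 + 2*exp(-y).
Answer: -cos(5*y)/25 + 2*exp(-y).


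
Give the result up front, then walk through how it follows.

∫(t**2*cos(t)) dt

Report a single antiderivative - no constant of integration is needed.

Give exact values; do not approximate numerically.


The answer is t**2*sin(t) + 2*t*cos(t) - 2*sin(t).
Step 1. Integrate ∫(t**2*cos(t)) dt by parts with u = t**2, dv = (cos(t)) dt, so v = sin(t): now t**2*sin(t) + ∫(-2*t*sin(t)) dt.
Step 2. Integrate ∫(-2*t*sin(t)) dt by parts with u = t, dv = (-2*sin(t)) dt, so v = 2*cos(t): now t**2*sin(t) + 2*t*cos(t) + ∫(-2*cos(t)) dt.
Step 3. Evaluate the standard form: now t**2*sin(t) + 2*t*cos(t) - 2*sin(t).
Answer: t**2*sin(t) + 2*t*cos(t) - 2*sin(t).


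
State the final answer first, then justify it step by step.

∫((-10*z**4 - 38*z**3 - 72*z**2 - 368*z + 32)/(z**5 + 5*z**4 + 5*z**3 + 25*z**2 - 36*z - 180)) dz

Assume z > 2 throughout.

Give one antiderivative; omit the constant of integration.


The answer is -4*log(z - 2) - 4*log(z + 2) - 2*log(z + 5) + 2*atan(z/3)/3.
Step 1. Decompose ∫((-10*z**4 - 38*z**3 - 72*z**2 - 368*z + 32)/(z**5 + 5*z**4 + 5*z**3 + 25*z**2 - 36*z - 180)) dz by partial fractions, (-10*z**4 - 38*z**3 - 72*z**2 - 368*z + 32)/(z**5 + 5*z**4 + 5*z**3 + 25*z**2 - 36*z - 180) = 2/(z**2 + 9) - 2/(z + 5) - 4/(z + 2) - 4/(z - 2): now ∫(-4/(z - 2)) dz + ∫(-4/(z + 2)) dz + ∫(-2/(z + 5)) dz + ∫(2/(z**2 + 9)) dz.
Step 2. Evaluate the standard form [assuming z > -5]: now -2*log(z + 5) + ∫(-4/(z - 2)) dz + ∫(-4/(z + 2)) dz + ∫(2/(z**2 + 9)) dz.
Step 3. Evaluate the standard form [assuming z > -2]: now -4*log(z + 2) - 2*log(z + 5) + ∫(-4/(z - 2)) dz + ∫(2/(z**2 + 9)) dz.
Step 4. Evaluate the standard form [assuming z > 2]: now -4*log(z - 2) - 4*log(z + 2) - 2*log(z + 5) + ∫(2/(z**2 + 9)) dz.
Step 5. Evaluate the standard form: now -4*log(z - 2) - 4*log(z + 2) - 2*log(z + 5) + 2*atan(z/3)/3.
Answer: -4*log(z - 2) - 4*log(z + 2) - 2*log(z + 5) + 2*atan(z/3)/3.


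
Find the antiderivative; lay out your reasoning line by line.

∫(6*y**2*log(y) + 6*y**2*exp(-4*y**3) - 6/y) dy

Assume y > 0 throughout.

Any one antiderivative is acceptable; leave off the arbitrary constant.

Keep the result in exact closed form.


Step 1. Rewrite: now ∫(-6/y) dy + ∫(6*y**2*exp(-4*y**3)) dy + ∫(6*y**2*log(y)) dy.
Step 2. Substitute u = y**3, turning ∫(6*y**2*exp(-4*y**3)) dy into ∫(2*exp(-4*u)) du: now ∫(-6/y) dy + ∫(6*y**2*log(y)) dy + ∫(2*exp(-4*u)) du.
Step 3. Evaluate the standard form: now ∫(-6/y) dy + ∫(6*y**2*log(y)) dy - exp(-4*u)/2.
Step 4. Substitute back u = y**3: now ∫(-6/y) dy + ∫(6*y**2*log(y)) dy - exp(-4*y**3)/2.
Step 5. Evaluate the standard form [assuming y > 0]: now -6*log(y) + ∫(6*y**2*log(y)) dy - exp(-4*y**3)/2.
Step 6. Integrate ∫(6*y**2*log(y)) dy by parts with u = log(y), dv = (6*y**2) dy, so v = 2*y**3 [assuming y > 0]: now 2*y**3*log(y) - 6*log(y) + ∫(-2*y**2) dy - exp(-4*y**3)/2.
Step 7. Evaluate the standard form: now 2*y**3*log(y) - 2*y**3/3 - 6*log(y) - exp(-4*y**3)/2.
Answer: 2*y**3*log(y) - 2*y**3/3 - 6*log(y) - exp(-4*y**3)/2.


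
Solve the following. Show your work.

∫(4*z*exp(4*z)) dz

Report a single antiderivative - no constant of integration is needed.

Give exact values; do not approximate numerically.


Step 1. Integrate ∫(4*z*exp(4*z)) dz by parts with u = z, dv = (4*exp(4*z)) dz, so v = exp(4*z): now z*exp(4*z) + ∫(-exp(4*z)) dz.
Step 2. Evaluate the standard form: now z*exp(4*z) - exp(4*z)/4.
Answer: z*exp(4*z) - exp(4*z)/4.


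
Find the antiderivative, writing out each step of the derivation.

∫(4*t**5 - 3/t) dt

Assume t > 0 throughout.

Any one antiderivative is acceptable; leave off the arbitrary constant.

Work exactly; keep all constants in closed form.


Step 1. Rewrite: now ∫(-3/t) dt + ∫(4*t**5) dt.
Step 2. Evaluate the standard form [assuming t > 0]: now -3*log(t) + ∫(4*t**5) dt.
Step 3. Evaluate the standard form: now 2*t**6/3 - 3*log(t).
Answer: 2*t**6/3 - 3*log(t).


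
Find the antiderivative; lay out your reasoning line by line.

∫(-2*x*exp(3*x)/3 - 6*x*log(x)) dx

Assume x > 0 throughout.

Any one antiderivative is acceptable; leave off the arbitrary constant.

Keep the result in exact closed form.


Step 1. Rewrite: now ∫(-2*x*exp(3*x)/3) dx + ∫(-6*x*log(x)) dx.
Step 2. Integrate ∫(-6*x*log(x)) dx by parts with u = log(x), dv = (-6*x) dx, so v = -3*x**2 [assuming x > 0]: now -3*x**2*log(x) + ∫(3*x) dx + ∫(-2*x*exp(3*x)/3) dx.
Step 3. Evaluate the standard form: now -3*x**2*log(x) + 3*x**2/2 + ∫(-2*x*exp(3*x)/3) dx.
Step 4. Integrate ∫(-2*x*exp(3*x)/3) dx by parts with u = x, dv = (-2*exp(3*x)/3) dx, so v = -2*exp(3*x)/9: now -3*x**2*log(x) + 3*x**2/2 - 2*x*exp(3*x)/9 + ∫(2*exp(3*x)/9) dx.
Step 5. Evaluate the standard form: now -3*x**2*log(x) + 3*x**2/2 - 2*x*exp(3*x)/9 + 2*exp(3*x)/27.
Answer: -3*x**2*log(x) + 3*x**2/2 - 2*x*exp(3*x)/9 + 2*exp(3*x)/27.


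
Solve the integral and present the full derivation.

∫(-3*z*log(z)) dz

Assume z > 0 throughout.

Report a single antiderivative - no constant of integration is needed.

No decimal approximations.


Step 1. Integrate ∫(-3*z*log(z)) dz by parts with u = log(z), dv = (-3*z) dz, so v = -3*z**2/2 [assuming z > 0]: now -3*z**2*log(z)/2 + ∫(3*z/2) dz.
Step 2. Evaluate the standard form: now -3*z**2*log(z)/2 + 3*z**2/4.
Answer: -3*z**2*log(z)/2 + 3*z**2/4.


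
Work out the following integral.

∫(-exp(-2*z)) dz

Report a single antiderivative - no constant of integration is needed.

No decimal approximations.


Answer: exp(-2*z)/2.


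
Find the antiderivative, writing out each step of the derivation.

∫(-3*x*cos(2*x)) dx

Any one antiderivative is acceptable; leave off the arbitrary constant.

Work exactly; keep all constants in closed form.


Step 1. Integrate ∫(-3*x*cos(2*x)) dx by parts with u = x, dv = (-3*cos(2*x)) dx, so v = -3*sin(2*x)/2: now -3*x*sin(2*x)/2 + ∫(3*sin(2*x)/2) dx.
Step 2. Evaluate the standard form: now -3*x*sin(2*x)/2 - 3*cos(2*x)/4.
Answer: -3*x*sin(2*x)/2 - 3*cos(2*x)/4.


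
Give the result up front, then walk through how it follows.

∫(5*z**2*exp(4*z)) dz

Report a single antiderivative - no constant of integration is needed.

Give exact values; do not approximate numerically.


The answer is 5*z**2*exp(4*z)/4 - 5*z*exp(4*z)/8 + 5*exp(4*z)/32.
Step 1. Integrate ∫(5*z**2*exp(4*z)) dz by parts with u = z**2, dv = (5*exp(4*z)) dz, so v = 5*exp(4*z)/4: now 5*z**2*exp(4*z)/4 + ∫(-5*z*exp(4*z)/2) dz.
Step 2. Integrate ∫(-5*z*exp(4*z)/2) dz by parts with u = z, dv = (-5*exp(4*z)/2) dz, so v = -5*exp(4*z)/8: now 5*z**2*exp(4*z)/4 - 5*z*exp(4*z)/8 + ∫(5*exp(4*z)/8) dz.
Step 3. Evaluate the standard form: now 5*z**2*exp(4*z)/4 - 5*z*exp(4*z)/8 + 5*exp(4*z)/32.
Answer: 5*z**2*exp(4*z)/4 - 5*z*exp(4*z)/8 + 5*exp(4*z)/32.


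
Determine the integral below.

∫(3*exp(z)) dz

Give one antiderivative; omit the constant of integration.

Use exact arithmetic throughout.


Answer: 3*exp(z).


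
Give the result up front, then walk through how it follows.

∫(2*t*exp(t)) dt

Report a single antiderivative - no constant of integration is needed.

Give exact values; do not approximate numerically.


The answer is 2*t*exp(t) - 2*exp(t).
Step 1. Integrate ∫(2*t*exp(t)) dt by parts with u = t, dv = (2*exp(t)) dt, so v = 2*exp(t): now 2*t*exp(t) + ∫(-2*exp(t)) dt.
Step 2. Evaluate the standard form: now 2*t*exp(t) - 2*exp(t).
Answer: 2*t*exp(t) - 2*exp(t).


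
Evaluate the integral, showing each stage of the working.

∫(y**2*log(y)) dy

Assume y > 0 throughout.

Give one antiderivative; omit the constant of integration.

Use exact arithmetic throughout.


Step 1. Integrate ∫(y**2*log(y)) dy by parts with u = log(y), dv = (y**2) dy, so v = y**3/3 [assuming y > 0]: now y**3*log(y)/3 + ∫(-y**2/3) dy.
Step 2. Evaluate the standard form: now y**3*log(y)/3 - y**3/9.
Answer: y**3*log(y)/3 - y**3/9.


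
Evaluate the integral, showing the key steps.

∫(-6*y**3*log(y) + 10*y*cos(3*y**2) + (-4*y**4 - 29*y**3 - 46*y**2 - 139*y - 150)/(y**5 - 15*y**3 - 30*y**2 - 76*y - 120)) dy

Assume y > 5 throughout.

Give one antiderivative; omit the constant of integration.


Step 1. Rewrite: now ∫(10*y*cos(3*y**2)) dy + ∫(-6*y**3*log(y)) dy + ∫((-4*y**4 - 29*y**3 - 46*y**2 - 139*y - 150)/(y**5 - 15*y**3 - 30*y**2 - 76*y - 120)) dy.
Step 2. Decompose ∫((-4*y**4 - 29*y**3 - 46*y**2 - 139*y - 150)/(y**5 - 15*y**3 - 30*y**2 - 76*y - 120)) dy by partial fractions, (-4*y**4 - 29*y**3 - 46*y**2 - 139*y - 150)/(y**5 - 15*y**3 - 30*y**2 - 76*y - 120) = 1/(y**2 + 4) + 3/(y + 3) - 2/(y + 2) - 5/(y - 5): now ∫(10*y*cos(3*y**2)) dy + ∫(-6*y**3*log(y)) dy + ∫(-5/(y - 5)) dy + ∫(-2/(y + 2)) dy + ∫(3/(y + 3)) dy + ∫(1/(y**2 + 4)) dy.
Step 3. Evaluate the standard form [assuming y > 5]: now -5*log(y - 5) + ∫(10*y*cos(3*y**2)) dy + ∫(-6*y**3*log(y)) dy + ∫(-2/(y + 2)) dy + ∫(3/(y + 3)) dy + ∫(1/(y**2 + 4)) dy.
Step 4. Evaluate the standard form [assuming y > -3]: now -5*log(y - 5) + 3*log(y + 3) + ∫(10*y*cos(3*y**2)) dy + ∫(-6*y**3*log(y)) dy + ∫(-2/(y + 2)) dy + ∫(1/(y**2 + 4)) dy.
Step 5. Evaluate the standard form [assuming y > -2]: now -5*log(y - 5) - 2*log(y + 2) + 3*log(y + 3) + ∫(10*y*cos(3*y**2)) dy + ∫(-6*y**3*log(y)) dy + ∫(1/(y**2 + 4)) dy.
Step 6. Evaluate the standard form: now -5*log(y - 5) - 2*log(y + 2) + 3*log(y + 3) + atan(y/2)/2 + ∫(10*y*cos(3*y**2)) dy + ∫(-6*y**3*log(y)) dy.
Step 7. Integrate ∫(-6*y**3*log(y)) dy by parts with u = log(y), dv = (-6*y**3) dy, so v = -3*y**4/2 [assuming y > 0]: now -3*y**4*log(y)/2 - 5*log(y - 5) - 2*log(y + 2) + 3*log(y + 3) + atan(y/2)/2 + ∫(3*y**3/2) dy + ∫(10*y*cos(3*y**2)) dy.
Step 8. Evaluate the standard form: now -3*y**4*log(y)/2 + 3*y**4/8 - 5*log(y - 5) - 2*log(y + 2) + 3*log(y + 3) + atan(y/2)/2 + ∫(10*y*cos(3*y**2)) dy.
Step 9. Substitute u = y**2, turning ∫(10*y*cos(3*y**2)) dy into ∫(5*cos(3*u)) du: now -3*y**4*log(y)/2 + 3*y**4/8 - 5*log(y - 5) - 2*log(y + 2) + 3*log(y + 3) + atan(y/2)/2 + ∫(5*cos(3*u)) du.
Step 10. Evaluate the standard form: now -3*y**4*log(y)/2 + 3*y**4/8 - 5*log(y - 5) - 2*log(y + 2) + 3*log(y + 3) + 5*sin(3*u)/3 + atan(y/2)/2.
Step 11. Substitute back u = y**2: now -3*y**4*log(y)/2 + 3*y**4/8 - 5*log(y - 5) - 2*log(y + 2) + 3*log(y + 3) + 5*sin(3*y**2)/3 + atan(y/2)/2.
Answer: -3*y**4*log(y)/2 + 3*y**4/8 - 5*log(y - 5) - 2*log(y + 2) + 3*log(y + 3) + 5*sin(3*y**2)/3 + atan(y/2)/2.


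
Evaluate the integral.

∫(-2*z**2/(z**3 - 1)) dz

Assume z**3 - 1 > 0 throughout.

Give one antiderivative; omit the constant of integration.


Answer: -2*log(z**3 - 1)/3.


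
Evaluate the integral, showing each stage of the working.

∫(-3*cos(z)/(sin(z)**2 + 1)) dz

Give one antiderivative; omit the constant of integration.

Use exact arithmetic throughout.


Step 1. Substitute u = sin(z), turning ∫(-3*cos(z)/(sin(z)**2 + 1)) dz into ∫(-3/(u**2 + 1)) du: now ∫(-3/(u**2 + 1)) du.
Step 2. Evaluate the standard form: now -3*atan(u).
Step 3. Substitute back u = sin(z): now -3*atan(sin(z)).
Answer: -3*atan(sin(z)).


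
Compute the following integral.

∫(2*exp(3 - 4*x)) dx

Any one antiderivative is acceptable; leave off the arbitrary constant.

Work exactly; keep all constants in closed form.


Answer: -exp(3 - 4*x)/2.


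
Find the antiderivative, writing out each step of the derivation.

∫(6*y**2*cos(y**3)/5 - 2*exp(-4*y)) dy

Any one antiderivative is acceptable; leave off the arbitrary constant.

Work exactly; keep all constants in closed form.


Step 1. Rewrite: now ∫(6*y**2*cos(y**3)/5) dy + ∫(-2*exp(-4*y)) dy.
Step 2. Evaluate the standard form: now ∫(6*y**2*cos(y**3)/5) dy + exp(-4*y)/2.
Step 3. Substitute u = y**3, turning ∫(6*y**2*cos(y**3)/5) dy into ∫(2*cos(u)/5) du: now ∫(2*cos(u)/5) du + exp(-4*y)/2.
Step 4. Evaluate the standard form: now 2*sin(u)/5 + exp(-4*y)/2.
Step 5. Substitute back u = y**3: now 2*sin(y**3)/5 + exp(-4*y)/2.
Answer: 2*sin(y**3)/5 + exp(-4*y)/2.


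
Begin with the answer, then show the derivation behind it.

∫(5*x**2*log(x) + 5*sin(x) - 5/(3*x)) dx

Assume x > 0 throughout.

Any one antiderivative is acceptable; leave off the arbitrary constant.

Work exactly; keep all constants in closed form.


The answer is 5*x**3*log(x)/3 - 5*x**3/9 - 5*log(x)/3 - 5*cos(x).
Step 1. Rewrite: now ∫(-5/(3*x)) dx + ∫(5*x**2*log(x)) dx + ∫(5*sin(x)) dx.
Step 2. Integrate ∫(5*x**2*log(x)) dx by parts with u = log(x), dv = (5*x**2) dx, so v = 5*x**3/3 [assuming x > 0]: now 5*x**3*log(x)/3 + ∫(-5/(3*x)) dx + ∫(-5*x**2/3) dx + ∫(5*sin(x)) dx.
Step 3. Evaluate the standard form: now 5*x**3*log(x)/3 - 5*x**3/9 + ∫(-5/(3*x)) dx + ∫(5*sin(x)) dx.
Step 4. Evaluate the standard form: now 5*x**3*log(x)/3 - 5*x**3/9 - 5*cos(x) + ∫(-5/(3*x)) dx.
Step 5. Evaluate the standard form [assuming x > 0]: now 5*x**3*log(x)/3 - 5*x**3/9 - 5*log(x)/3 - 5*cos(x).
Answer: 5*x**3*log(x)/3 - 5*x**3/9 - 5*log(x)/3 - 5*cos(x).


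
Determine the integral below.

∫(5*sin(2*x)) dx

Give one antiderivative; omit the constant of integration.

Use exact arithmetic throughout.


Answer: -5*cos(2*x)/2.


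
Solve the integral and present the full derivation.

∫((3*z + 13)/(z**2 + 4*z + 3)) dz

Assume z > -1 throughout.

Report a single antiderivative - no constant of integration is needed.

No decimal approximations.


Step 1. Decompose ∫((3*z + 13)/(z**2 + 4*z + 3)) dz by partial fractions, (3*z + 13)/(z**2 + 4*z + 3) = -2/(z + 3) + 5/(z + 1): now ∫(5/(z + 1)) dz + ∫(-2/(z + 3)) dz.
Step 2. Evaluate the standard form [assuming z > -3]: now -2*log(z + 3) + ∫(5/(z + 1)) dz.
Step 3. Evaluate the standard form [assuming z > -1]: now 5*log(z + 1) - 2*log(z + 3).
Answer: 5*log(z + 1) - 2*log(z + 3).


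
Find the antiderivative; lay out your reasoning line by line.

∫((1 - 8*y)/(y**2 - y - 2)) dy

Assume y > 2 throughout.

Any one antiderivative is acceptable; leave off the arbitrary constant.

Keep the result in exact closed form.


Step 1. Decompose ∫((1 - 8*y)/(y**2 - y - 2)) dy by partial fractions, (1 - 8*y)/(y**2 - y - 2) = -3/(y + 1) - 5/(y - 2): now ∫(-5/(y - 2)) dy + ∫(-3/(y + 1)) dy.
Step 2. Evaluate the standard form [assuming y > -1]: now -3*log(y + 1) + ∫(-5/(y - 2)) dy.
Step 3. Evaluate the standard form [assuming y > 2]: now -5*log(y - 2) - 3*log(y + 1).
Answer: -5*log(y - 2) - 3*log(y + 1).


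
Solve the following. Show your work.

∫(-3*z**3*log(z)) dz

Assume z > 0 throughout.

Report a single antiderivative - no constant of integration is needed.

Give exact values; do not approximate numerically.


Step 1. Integrate ∫(-3*z**3*log(z)) dz by parts with u = log(z), dv = (-3*z**3) dz, so v = -3*z**4/4 [assuming z > 0]: now -3*z**4*log(z)/4 + ∫(3*z**3/4) dz.
Step 2. Evaluate the standard form: now -3*z**4*log(z)/4 + 3*z**4/16.
Answer: -3*z**4*log(z)/4 + 3*z**4/16.


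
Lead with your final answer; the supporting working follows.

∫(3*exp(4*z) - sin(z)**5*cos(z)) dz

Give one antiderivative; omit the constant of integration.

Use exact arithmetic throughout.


The answer is 3*exp(4*z)/4 - sin(z)**6/6.
Step 1. Rewrite: now ∫(-sin(z)**5*cos(z)) dz + ∫(3*exp(4*z)) dz.
Step 2. Substitute u = sin(z), turning ∫(-sin(z)**5*cos(z)) dz into ∫(-u**5) du: now ∫(-u**5) du + ∫(3*exp(4*z)) dz.
Step 3. Evaluate the standard form: now -u**6/6 + ∫(3*exp(4*z)) dz.
Step 4. Substitute back u = sin(z): now -sin(z)**6/6 + ∫(3*exp(4*z)) dz.
Step 5. Evaluate the standard form: now 3*exp(4*z)/4 - sin(z)**6/6.
Answer: 3*exp(4*z)/4 - sin(z)**6/6.


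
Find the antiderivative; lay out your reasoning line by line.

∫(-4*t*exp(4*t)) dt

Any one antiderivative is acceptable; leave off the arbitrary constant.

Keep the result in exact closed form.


Step 1. Integrate ∫(-4*t*exp(4*t)) dt by parts with u = t, dv = (-4*exp(4*t)) dt, so v = -exp(4*t): now -t*exp(4*t) + ∫(exp(4*t)) dt.
Step 2. Evaluate the standard form: now -t*exp(4*t) + exp(4*t)/4.
Answer: -t*exp(4*t) + exp(4*t)/4.


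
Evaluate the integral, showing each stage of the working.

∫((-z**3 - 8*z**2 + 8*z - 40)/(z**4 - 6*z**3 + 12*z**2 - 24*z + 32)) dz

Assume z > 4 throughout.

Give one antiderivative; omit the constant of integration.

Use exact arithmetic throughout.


Step 1. Decompose ∫((-z**3 - 8*z**2 + 8*z - 40)/(z**4 - 6*z**3 + 12*z**2 - 24*z + 32)) dz by partial fractions, (-z**3 - 8*z**2 + 8*z - 40)/(z**4 - 6*z**3 + 12*z**2 - 24*z + 32) = -2/(z**2 + 4) + 4/(z - 2) - 5/(z - 4): now ∫(-5/(z - 4)) dz + ∫(4/(z - 2)) dz + ∫(-2/(z**2 + 4)) dz.
Step 2. Evaluate the standard form [assuming z > 2]: now 4*log(z - 2) + ∫(-5/(z - 4)) dz + ∫(-2/(z**2 + 4)) dz.
Step 3. Evaluate the standard form [assuming z > 4]: now -5*log(z - 4) + 4*log(z - 2) + ∫(-2/(z**2 + 4)) dz.
Step 4. Evaluate the standard form: now -5*log(z - 4) + 4*log(z - 2) - atan(z/2).
Answer: -5*log(z - 4) + 4*log(z - 2) - atan(z/2).


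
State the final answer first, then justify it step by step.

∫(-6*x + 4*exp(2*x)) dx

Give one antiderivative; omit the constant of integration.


The answer is -3*x**2 + 2*exp(2*x).
Step 1. Rewrite: now ∫(-6*x) dx + ∫(4*exp(2*x)) dx.
Step 2. Evaluate the standard form: now -3*x**2 + ∫(4*exp(2*x)) dx.
Step 3. Evaluate the standard form: now -3*x**2 + 2*exp(2*x).
Answer: -3*x**2 + 2*exp(2*x).


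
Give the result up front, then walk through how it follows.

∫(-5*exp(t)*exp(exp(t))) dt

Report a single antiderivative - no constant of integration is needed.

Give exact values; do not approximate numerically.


The answer is -5*exp(exp(t)).
Step 1. Substitute u = exp(t), turning ∫(-5*exp(t)*exp(exp(t))) dt into ∫(-5*exp(u)) du: now ∫(-5*exp(u)) du.
Step 2. Evaluate the standard form: now -5*exp(u).
Step 3. Substitute back u = exp(t): now -5*exp(exp(t)).
Answer: -5*exp(exp(t)).


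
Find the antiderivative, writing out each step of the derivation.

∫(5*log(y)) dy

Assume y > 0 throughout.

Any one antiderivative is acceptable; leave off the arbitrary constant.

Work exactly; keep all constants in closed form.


Step 1. Integrate ∫(5*log(y)) dy by parts with u = log(y), dv = (5) dy, so v = 5*y [assuming y > 0]: now 5*y*log(y) + ∫(-5) dy.
Step 2. Evaluate the standard form: now 5*y*log(y) - 5*y.
Answer: 5*y*log(y) - 5*y.


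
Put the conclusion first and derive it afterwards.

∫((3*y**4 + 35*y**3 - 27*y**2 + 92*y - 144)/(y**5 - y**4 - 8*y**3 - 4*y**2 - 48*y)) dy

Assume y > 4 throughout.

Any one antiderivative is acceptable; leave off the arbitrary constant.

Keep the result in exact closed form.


The answer is 3*log(y) + 5*log(y - 4) - 5*log(y + 3) + 3*atan(y/2)/2.
Step 1. Decompose ∫((3*y**4 + 35*y**3 - 27*y**2 + 92*y - 144)/(y**5 - y**4 - 8*y**3 - 4*y**2 - 48*y)) dy by partial fractions, (3*y**4 + 35*y**3 - 27*y**2 + 92*y - 144)/(y**5 - y**4 - 8*y**3 - 4*y**2 - 48*y) = 3/(y**2 + 4) - 5/(y + 3) + 5/(y - 4) + 3/y: now ∫(3/y) dy + ∫(5/(y - 4)) dy + ∫(-5/(y + 3)) dy + ∫(3/(y**2 + 4)) dy.
Step 2. Evaluate the standard form [assuming y > -3]: now -5*log(y + 3) + ∫(3/y) dy + ∫(5/(y - 4)) dy + ∫(3/(y**2 + 4)) dy.
Step 3. Evaluate the standard form [assuming y > 0]: now 3*log(y) - 5*log(y + 3) + ∫(5/(y - 4)) dy + ∫(3/(y**2 + 4)) dy.
Step 4. Evaluate the standard form [assuming y > 4]: now 3*log(y) + 5*log(y - 4) - 5*log(y + 3) + ∫(3/(y**2 + 4)) dy.
Step 5. Evaluate the standard form: now 3*log(y) + 5*log(y - 4) - 5*log(y + 3) + 3*atan(y/2)/2.
Answer: 3*log(y) + 5*log(y - 4) - 5*log(y + 3) + 3*atan(y/2)/2.


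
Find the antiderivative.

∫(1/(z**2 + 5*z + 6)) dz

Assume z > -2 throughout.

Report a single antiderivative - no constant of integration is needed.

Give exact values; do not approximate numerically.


Answer: log(z + 2) - log(z + 3).


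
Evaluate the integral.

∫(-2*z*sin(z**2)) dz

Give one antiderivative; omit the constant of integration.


Answer: cos(z**2).


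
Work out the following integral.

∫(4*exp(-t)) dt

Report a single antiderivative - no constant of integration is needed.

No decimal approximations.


Answer: -4*exp(-t).


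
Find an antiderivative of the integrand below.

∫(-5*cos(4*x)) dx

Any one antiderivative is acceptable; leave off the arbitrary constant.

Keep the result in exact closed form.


Answer: -5*sin(4*x)/4.


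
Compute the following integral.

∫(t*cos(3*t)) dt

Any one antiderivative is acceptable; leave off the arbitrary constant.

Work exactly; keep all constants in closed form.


Answer: t*sin(3*t)/3 + cos(3*t)/9.


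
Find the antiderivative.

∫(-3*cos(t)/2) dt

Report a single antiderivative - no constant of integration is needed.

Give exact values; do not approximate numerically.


Answer: -3*sin(t)/2.


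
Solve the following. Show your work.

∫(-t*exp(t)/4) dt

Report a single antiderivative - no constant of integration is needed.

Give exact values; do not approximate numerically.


Step 1. Integrate ∫(-t*exp(t)/4) dt by parts with u = t, dv = (-exp(t)/4) dt, so v = -exp(t)/4: now -t*exp(t)/4 + ∫(exp(t)/4) dt.
Step 2. Evaluate the standard form: now -t*exp(t)/4 + exp(t)/4.
Answer: -t*exp(t)/4 + exp(t)/4.


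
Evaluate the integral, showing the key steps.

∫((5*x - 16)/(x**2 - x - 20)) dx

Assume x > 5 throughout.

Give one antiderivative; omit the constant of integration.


Step 1. Decompose ∫((5*x - 16)/(x**2 - x - 20)) dx by partial fractions, (5*x - 16)/(x**2 - x - 20) = 4/(x + 4) + 1/(x - 5): now ∫(1/(x - 5)) dx + ∫(4/(x + 4)) dx.
Step 2. Evaluate the standard form [assuming x > -4]: now 4*log(x + 4) + ∫(1/(x - 5)) dx.
Step 3. Evaluate the standard form [assuming x > 5]: now log(x - 5) + 4*log(x + 4).
Answer: log(x - 5) + 4*log(x + 4).


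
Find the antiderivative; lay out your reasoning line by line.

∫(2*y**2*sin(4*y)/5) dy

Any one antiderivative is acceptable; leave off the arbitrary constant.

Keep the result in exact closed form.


Step 1. Integrate ∫(2*y**2*sin(4*y)/5) dy by parts with u = y**2, dv = (2*sin(4*y)/5) dy, so v = -cos(4*y)/10: now -y**2*cos(4*y)/10 + ∫(y*cos(4*y)/5) dy.
Step 2. Integrate ∫(y*cos(4*y)/5) dy by parts with u = y, dv = (cos(4*y)/5) dy, so v = sin(4*y)/20: now -y**2*cos(4*y)/10 + y*sin(4*y)/20 + ∫(-sin(4*y)/20) dy.
Step 3. Evaluate the standard form: now -y**2*cos(4*y)/10 + y*sin(4*y)/20 + cos(4*y)/80.
Answer: -y**2*cos(4*y)/10 + y*sin(4*y)/20 + cos(4*y)/80.


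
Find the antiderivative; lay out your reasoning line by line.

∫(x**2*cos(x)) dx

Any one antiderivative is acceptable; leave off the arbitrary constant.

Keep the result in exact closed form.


Step 1. Integrate ∫(x**2*cos(x)) dx by parts with u = x**2, dv = (cos(x)) dx, so v = sin(x): now x**2*sin(x) + ∫(-2*x*sin(x)) dx.
Step 2. Integrate ∫(-2*x*sin(x)) dx by parts with u = x, dv = (-2*sin(x)) dx, so v = 2*cos(x): now x**2*sin(x) + 2*x*cos(x) + ∫(-2*cos(x)) dx.
Step 3. Evaluate the standard form: now x**2*sin(x) + 2*x*cos(x) - 2*sin(x).
Answer: x**2*sin(x) + 2*x*cos(x) - 2*sin(x).


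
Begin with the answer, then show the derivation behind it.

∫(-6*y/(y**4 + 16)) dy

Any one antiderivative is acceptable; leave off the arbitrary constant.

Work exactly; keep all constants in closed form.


The answer is -3*atan(y**2/4)/4.
Step 1. Substitute u = y**2, turning ∫(-6*y/(y**4 + 16)) dy into ∫(-3/(u**2 + 16)) du: now ∫(-3/(u**2 + 16)) du.
Step 2. Evaluate the standard form: now -3*atan(u/4)/4.
Step 3. Substitute back u = y**2: now -3*atan(y**2/4)/4.
Answer: -3*atan(y**2/4)/4.


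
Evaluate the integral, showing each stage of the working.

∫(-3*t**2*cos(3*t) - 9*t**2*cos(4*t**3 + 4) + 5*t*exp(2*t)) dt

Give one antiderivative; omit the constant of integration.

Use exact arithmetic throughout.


Step 1. Rewrite: now ∫(5*t*exp(2*t)) dt + ∫(-3*t**2*cos(3*t)) dt + ∫(-9*t**2*cos(4*t**3 + 4)) dt.
Step 2. Integrate ∫(5*t*exp(2*t)) dt by parts with u = t, dv = (5*exp(2*t)) dt, so v = 5*exp(2*t)/2: now 5*t*exp(2*t)/2 + ∫(-3*t**2*cos(3*t)) dt + ∫(-9*t**2*cos(4*t**3 + 4)) dt + ∫(-5*exp(2*t)/2) dt.
Step 3. Evaluate the standard form: now 5*t*exp(2*t)/2 - 5*exp(2*t)/4 + ∫(-3*t**2*cos(3*t)) dt + ∫(-9*t**2*cos(4*t**3 + 4)) dt.
Step 4. Substitute u = t**3 + 1, turning ∫(-9*t**2*cos(4*t**3 + 4)) dt into ∫(-3*cos(4*u)) du: now 5*t*exp(2*t)/2 - 5*exp(2*t)/4 + ∫(-3*t**2*cos(3*t)) dt + ∫(-3*cos(4*u)) du.
Step 5. Evaluate the standard form: now 5*t*exp(2*t)/2 - 5*exp(2*t)/4 - 3*sin(4*u)/4 + ∫(-3*t**2*cos(3*t)) dt.
Step 6. Substitute back u = t**3 + 1: now 5*t*exp(2*t)/2 - 5*exp(2*t)/4 - 3*sin(4*t**3 + 4)/4 + ∫(-3*t**2*cos(3*t)) dt.
Step 7. Integrate ∫(-3*t**2*cos(3*t)) dt by parts with u = t**2, dv = (-3*cos(3*t)) dt, so v = -sin(3*t): now -t**2*sin(3*t) + 5*t*exp(2*t)/2 - 5*exp(2*t)/4 - 3*sin(4*t**3 + 4)/4 + ∫(2*t*sin(3*t)) dt.
Step 8. Integrate ∫(2*t*sin(3*t)) dt by parts with u = t, dv = (2*sin(3*t)) dt, so v = -2*cos(3*t)/3: now -t**2*sin(3*t) + 5*t*exp(2*t)/2 - 2*t*cos(3*t)/3 - 5*exp(2*t)/4 - 3*sin(4*t**3 + 4)/4 + ∫(2*cos(3*t)/3) dt.
Step 9. Evaluate the standard form: now -t**2*sin(3*t) + 5*t*exp(2*t)/2 - 2*t*cos(3*t)/3 - 5*exp(2*t)/4 + 2*sin(3*t)/9 - 3*sin(4*t**3 + 4)/4.
Answer: -t**2*sin(3*t) + 5*t*exp(2*t)/2 - 2*t*cos(3*t)/3 - 5*exp(2*t)/4 + 2*sin(3*t)/9 - 3*sin(4*t**3 + 4)/4.


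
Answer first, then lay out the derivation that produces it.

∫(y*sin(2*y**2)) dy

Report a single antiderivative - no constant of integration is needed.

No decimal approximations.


The answer is -cos(2*y**2)/4.
Step 1. Substitute u = y**2, turning ∫(y*sin(2*y**2)) dy into ∫(sin(2*u)/2) du: now ∫(sin(2*u)/2) du.
Step 2. Evaluate the standard form: now -cos(2*u)/4.
Step 3. Substitute back u = y**2: now -cos(2*y**2)/4.
Answer: -cos(2*y**2)/4.


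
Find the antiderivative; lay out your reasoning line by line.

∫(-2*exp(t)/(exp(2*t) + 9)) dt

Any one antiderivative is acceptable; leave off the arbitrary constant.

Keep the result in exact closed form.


Step 1. Substitute u = exp(t), turning ∫(-2*exp(t)/(exp(2*t) + 9)) dt into ∫(-2/(u**2 + 9)) du: now ∫(-2/(u**2 + 9)) du.
Step 2. Evaluate the standard form: now -2*atan(u/3)/3.
Step 3. Substitute back u = exp(t): now -2*atan(exp(t)/3)/3.
Answer: -2*atan(exp(t)/3)/3.


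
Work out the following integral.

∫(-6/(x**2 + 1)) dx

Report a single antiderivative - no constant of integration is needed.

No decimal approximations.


Answer: -6*atan(x).


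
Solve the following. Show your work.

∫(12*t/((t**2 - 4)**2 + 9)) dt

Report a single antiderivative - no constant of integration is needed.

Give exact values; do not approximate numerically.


Step 1. Substitute u = t**2 - 4, turning ∫(12*t/((t**2 - 4)**2 + 9)) dt into ∫(6/(u**2 + 9)) du: now ∫(6/(u**2 + 9)) du.
Step 2. Evaluate the standard form: now 2*atan(u/3).
Step 3. Substitute back u = t**2 - 4: now 2*atan(t**2/3 - 4/3).
Answer: 2*atan(t**2/3 - 4/3).


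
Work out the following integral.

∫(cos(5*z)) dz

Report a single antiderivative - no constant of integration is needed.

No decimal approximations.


Answer: sin(5*z)/5.


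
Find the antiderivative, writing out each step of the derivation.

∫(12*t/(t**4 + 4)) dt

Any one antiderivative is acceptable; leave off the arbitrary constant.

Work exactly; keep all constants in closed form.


Step 1. Substitute u = t**2, turning ∫(12*t/(t**4 + 4)) dt into ∫(6/(u**2 + 4)) du: now ∫(6/(u**2 + 4)) du.
Step 2. Evaluate the standard form: now 3*atan(u/2).
Step 3. Substitute back u = t**2: now 3*atan(t**2/2).
Answer: 3*atan(t**2/2).


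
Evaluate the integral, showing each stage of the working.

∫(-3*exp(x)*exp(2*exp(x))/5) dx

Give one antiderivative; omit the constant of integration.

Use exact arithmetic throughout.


Step 1. Substitute u = exp(x), turning ∫(-3*exp(x)*exp(2*exp(x))/5) dx into ∫(-3*exp(2*u)/5) du: now ∫(-3*exp(2*u)/5) du.
Step 2. Evaluate the standard form: now -3*exp(2*u)/10.
Step 3. Substitute back u = exp(x): now -3*exp(2*exp(x))/10.
Answer: -3*exp(2*exp(x))/10.


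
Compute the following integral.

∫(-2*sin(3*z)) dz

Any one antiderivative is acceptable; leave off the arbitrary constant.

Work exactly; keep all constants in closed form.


Answer: 2*cos(3*z)/3.


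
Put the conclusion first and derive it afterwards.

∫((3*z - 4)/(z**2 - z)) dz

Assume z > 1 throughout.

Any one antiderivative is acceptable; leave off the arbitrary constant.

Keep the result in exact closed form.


The answer is 4*log(z) - log(z - 1).
Step 1. Decompose ∫((3*z - 4)/(z**2 - z)) dz by partial fractions, (3*z - 4)/(z**2 - z) = -1/(z - 1) + 4/z: now ∫(4/z) dz + ∫(-1/(z - 1)) dz.
Step 2. Evaluate the standard form [assuming z > 0]: now 4*log(z) + ∫(-1/(z - 1)) dz.
Step 3. Evaluate the standard form [assuming z > 1]: now 4*log(z) - log(z - 1).
Answer: 4*log(z) - log(z - 1).


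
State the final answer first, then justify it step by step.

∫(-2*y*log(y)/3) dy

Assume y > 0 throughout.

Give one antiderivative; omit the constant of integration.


The answer is -y**2*log(y)/3 + y**2/6.
Step 1. Integrate ∫(-2*y*log(y)/3) dy by parts with u = log(y), dv = (-2*y/3) dy, so v = -y**2/3 [assuming y > 0]: now -y**2*log(y)/3 + ∫(y/3) dy.
Step 2. Evaluate the standard form: now -y**2*log(y)/3 + y**2/6.
Answer: -y**2*log(y)/3 + y**2/6.


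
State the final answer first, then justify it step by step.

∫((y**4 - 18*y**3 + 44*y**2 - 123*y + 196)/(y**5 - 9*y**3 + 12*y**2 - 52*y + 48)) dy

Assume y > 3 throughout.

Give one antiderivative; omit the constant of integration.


The answer is -log(y - 3) - 2*log(y - 1) + 4*log(y + 4) + 3*atan(y/2)/2.
Step 1. Decompose ∫((y**4 - 18*y**3 + 44*y**2 - 123*y + 196)/(y**5 - 9*y**3 + 12*y**2 - 52*y + 48)) dy by partial fractions, (y**4 - 18*y**3 + 44*y**2 - 123*y + 196)/(y**5 - 9*y**3 + 12*y**2 - 52*y + 48) = 3/(y**2 + 4) + 4/(y + 4) - 2/(y - 1) - 1/(y - 3): now ∫(-1/(y - 3)) dy + ∫(-2/(y - 1)) dy + ∫(4/(y + 4)) dy + ∫(3/(y**2 + 4)) dy.
Step 2. Evaluate the standard form [assuming y > 3]: now -log(y - 3) + ∫(-2/(y - 1)) dy + ∫(4/(y + 4)) dy + ∫(3/(y**2 + 4)) dy.
Step 3. Evaluate the standard form [assuming y > 1]: now -log(y - 3) - 2*log(y - 1) + ∫(4/(y + 4)) dy + ∫(3/(y**2 + 4)) dy.
Step 4. Evaluate the standard form [assuming y > -4]: now -log(y - 3) - 2*log(y - 1) + 4*log(y + 4) + ∫(3/(y**2 + 4)) dy.
Step 5. Evaluate the standard form: now -log(y - 3) - 2*log(y - 1) + 4*log(y + 4) + 3*atan(y/2)/2.
Answer: -log(y - 3) - 2*log(y - 1) + 4*log(y + 4) + 3*atan(y/2)/2.


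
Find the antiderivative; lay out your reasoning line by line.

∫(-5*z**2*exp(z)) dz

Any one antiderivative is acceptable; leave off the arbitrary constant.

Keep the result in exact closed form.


Step 1. Integrate ∫(-5*z**2*exp(z)) dz by parts with u = z**2, dv = (-5*exp(z)) dz, so v = -5*exp(z): now -5*z**2*exp(z) + ∫(10*z*exp(z)) dz.
Step 2. Integrate ∫(10*z*exp(z)) dz by parts with u = z, dv = (10*exp(z)) dz, so v = 10*exp(z): now -5*z**2*exp(z) + 10*z*exp(z) + ∫(-10*exp(z)) dz.
Step 3. Evaluate the standard form: now -5*z**2*exp(z) + 10*z*exp(z) - 10*exp(z).
Answer: -5*z**2*exp(z) + 10*z*exp(z) - 10*exp(z).


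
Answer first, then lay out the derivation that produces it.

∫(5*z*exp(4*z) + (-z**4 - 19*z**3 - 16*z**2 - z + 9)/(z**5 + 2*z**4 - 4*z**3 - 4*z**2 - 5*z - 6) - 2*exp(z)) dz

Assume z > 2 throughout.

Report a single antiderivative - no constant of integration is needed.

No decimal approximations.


The answer is 5*z*exp(4*z)/4 - 5*exp(4*z)/16 - 2*exp(z) - 3*log(z - 2) - log(z + 1) + 3*log(z + 3) - 3*atan(z).
Step 1. Rewrite: now ∫(5*z*exp(4*z)) dz + ∫((-z**4 - 19*z**3 - 16*z**2 - z + 9)/(z**5 + 2*z**4 - 4*z**3 - 4*z**2 - 5*z - 6)) dz + ∫(-2*exp(z)) dz.
Step 2. Evaluate the standard form: now -2*exp(z) + ∫(5*z*exp(4*z)) dz + ∫((-z**4 - 19*z**3 - 16*z**2 - z + 9)/(z**5 + 2*z**4 - 4*z**3 - 4*z**2 - 5*z - 6)) dz.
Step 3. Integrate ∫(5*z*exp(4*z)) dz by parts with u = z, dv = (5*exp(4*z)) dz, so v = 5*exp(4*z)/4: now 5*z*exp(4*z)/4 - 2*exp(z) + ∫((-z**4 - 19*z**3 - 16*z**2 - z + 9)/(z**5 + 2*z**4 - 4*z**3 - 4*z**2 - 5*z - 6)) dz + ∫(-5*exp(4*z)/4) dz.
Step 4. Evaluate the standard form: now 5*z*exp(4*z)/4 - 5*exp(4*z)/16 - 2*exp(z) + ∫((-z**4 - 19*z**3 - 16*z**2 - z + 9)/(z**5 + 2*z**4 - 4*z**3 - 4*z**2 - 5*z - 6)) dz.
Step 5. Decompose ∫((-z**4 - 19*z**3 - 16*z**2 - z + 9)/(z**5 + 2*z**4 - 4*z**3 - 4*z**2 - 5*z - 6)) dz by partial fractions, (-z**4 - 19*z**3 - 16*z**2 - z + 9)/(z**5 + 2*z**4 - 4*z**3 - 4*z**2 - 5*z - 6) = -3/(z**2 + 1) + 3/(z + 3) - 1/(z + 1) - 3/(z - 2): now 5*z*exp(4*z)/4 - 5*exp(4*z)/16 - 2*exp(z) + ∫(-3/(z - 2)) dz + ∫(-1/(z + 1)) dz + ∫(3/(z + 3)) dz + ∫(-3/(z**2 + 1)) dz.
Step 6. Evaluate the standard form [assuming z > -3]: now 5*z*exp(4*z)/4 - 5*exp(4*z)/16 - 2*exp(z) + 3*log(z + 3) + ∫(-3/(z - 2)) dz + ∫(-1/(z + 1)) dz + ∫(-3/(z**2 + 1)) dz.
Step 7. Evaluate the standard form [assuming z > 2]: now 5*z*exp(4*z)/4 - 5*exp(4*z)/16 - 2*exp(z) - 3*log(z - 2) + 3*log(z + 3) + ∫(-1/(z + 1)) dz + ∫(-3/(z**2 + 1)) dz.
Step 8. Evaluate the standard form [assuming z > -1]: now 5*z*exp(4*z)/4 - 5*exp(4*z)/16 - 2*exp(z) - 3*log(z - 2) - log(z + 1) + 3*log(z + 3) + ∫(-3/(z**2 + 1)) dz.
Step 9. Evaluate the standard form: now 5*z*exp(4*z)/4 - 5*exp(4*z)/16 - 2*exp(z) - 3*log(z - 2) - log(z + 1) + 3*log(z + 3) - 3*atan(z).
Answer: 5*z*exp(4*z)/4 - 5*exp(4*z)/16 - 2*exp(z) - 3*log(z - 2) - log(z + 1) + 3*log(z + 3) - 3*atan(z).


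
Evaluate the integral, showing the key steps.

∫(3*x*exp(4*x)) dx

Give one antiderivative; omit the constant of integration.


Step 1. Integrate ∫(3*x*exp(4*x)) dx by parts with u = x, dv = (3*exp(4*x)) dx, so v = 3*exp(4*x)/4: now 3*x*exp(4*x)/4 + ∫(-3*exp(4*x)/4) dx.
Step 2. Evaluate the standard form: now 3*x*exp(4*x)/4 - 3*exp(4*x)/16.
Answer: 3*x*exp(4*x)/4 - 3*exp(4*x)/16.


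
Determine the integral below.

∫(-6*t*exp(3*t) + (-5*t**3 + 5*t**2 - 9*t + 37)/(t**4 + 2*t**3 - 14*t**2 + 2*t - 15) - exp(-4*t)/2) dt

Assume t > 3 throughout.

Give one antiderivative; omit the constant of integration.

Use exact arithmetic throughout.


Answer: -2*t*exp(3*t) + 2*exp(3*t)/3 - log(t - 3) - 4*log(t + 5) - 2*atan(t) + exp(-4*t)/8.


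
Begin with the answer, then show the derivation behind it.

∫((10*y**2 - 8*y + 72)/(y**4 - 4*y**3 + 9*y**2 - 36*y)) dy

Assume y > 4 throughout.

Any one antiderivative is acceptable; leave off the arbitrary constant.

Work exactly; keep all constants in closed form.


The answer is -2*log(y) + 2*log(y - 4) + 2*atan(y/3)/3.
Step 1. Decompose ∫((10*y**2 - 8*y + 72)/(y**4 - 4*y**3 + 9*y**2 - 36*y)) dy by partial fractions, (10*y**2 - 8*y + 72)/(y**4 - 4*y**3 + 9*y**2 - 36*y) = 2/(y**2 + 9) + 2/(y - 4) - 2/y: now ∫(-2/y) dy + ∫(2/(y - 4)) dy + ∫(2/(y**2 + 9)) dy.
Step 2. Evaluate the standard form [assuming y > 0]: now -2*log(y) + ∫(2/(y - 4)) dy + ∫(2/(y**2 + 9)) dy.
Step 3. Evaluate the standard form [assuming y > 4]: now -2*log(y) + 2*log(y - 4) + ∫(2/(y**2 + 9)) dy.
Step 4. Evaluate the standard form: now -2*log(y) + 2*log(y - 4) + 2*atan(y/3)/3.
Answer: -2*log(y) + 2*log(y - 4) + 2*atan(y/3)/3.


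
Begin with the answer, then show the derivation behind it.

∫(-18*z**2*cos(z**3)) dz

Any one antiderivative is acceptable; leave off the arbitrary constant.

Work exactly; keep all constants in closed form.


The answer is -6*sin(z**3).
Step 1. Substitute u = z**3, turning ∫(-18*z**2*cos(z**3)) dz into ∫(-6*cos(u)) du: now ∫(-6*cos(u)) du.
Step 2. Evaluate the standard form: now -6*sin(u).
Step 3. Substitute back u = z**3: now -6*sin(z**3).
Answer: -6*sin(z**3).


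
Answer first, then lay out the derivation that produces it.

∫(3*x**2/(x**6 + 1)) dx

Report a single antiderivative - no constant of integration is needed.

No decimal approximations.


The answer is atan(x**3).
Step 1. Substitute u = x**3, turning ∫(3*x**2/(x**6 + 1)) dx into ∫(1/(u**2 + 1)) du: now ∫(1/(u**2 + 1)) du.
Step 2. Evaluate the standard form: now atan(u).
Step 3. Substitute back u = x**3: now atan(x**3).
Answer: atan(x**3).


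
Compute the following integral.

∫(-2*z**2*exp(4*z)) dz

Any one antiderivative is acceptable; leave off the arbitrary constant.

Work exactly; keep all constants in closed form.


Answer: -z**2*exp(4*z)/2 + z*exp(4*z)/4 - exp(4*z)/16.


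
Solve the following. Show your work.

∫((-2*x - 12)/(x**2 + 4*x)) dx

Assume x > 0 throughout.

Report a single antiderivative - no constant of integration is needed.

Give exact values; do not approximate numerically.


Step 1. Decompose ∫((-2*x - 12)/(x**2 + 4*x)) dx by partial fractions, (-2*x - 12)/(x**2 + 4*x) = 1/(x + 4) - 3/x: now ∫(-3/x) dx + ∫(1/(x + 4)) dx.
Step 2. Evaluate the standard form [assuming x > -4]: now log(x + 4) + ∫(-3/x) dx.
Step 3. Evaluate the standard form [assuming x > 0]: now -3*log(x) + log(x + 4).
Answer: -3*log(x) + log(x + 4).


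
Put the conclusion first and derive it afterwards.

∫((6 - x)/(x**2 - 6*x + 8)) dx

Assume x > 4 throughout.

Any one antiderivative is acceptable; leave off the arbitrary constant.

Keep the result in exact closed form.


The answer is log(x - 4) - 2*log(x - 2).
Step 1. Decompose ∫((6 - x)/(x**2 - 6*x + 8)) dx by partial fractions, (6 - x)/(x**2 - 6*x + 8) = -2/(x - 2) + 1/(x - 4): now ∫(1/(x - 4)) dx + ∫(-2/(x - 2)) dx.
Step 2. Evaluate the standard form [assuming x > 4]: now log(x - 4) + ∫(-2/(x - 2)) dx.
Step 3. Evaluate the standard form [assuming x > 2]: now log(x - 4) - 2*log(x - 2).
Answer: log(x - 4) - 2*log(x - 2).


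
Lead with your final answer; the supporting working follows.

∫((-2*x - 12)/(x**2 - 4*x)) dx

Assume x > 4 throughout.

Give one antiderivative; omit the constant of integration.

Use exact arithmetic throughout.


The answer is 3*log(x) - 5*log(x - 4).
Step 1. Decompose ∫((-2*x - 12)/(x**2 - 4*x)) dx by partial fractions, (-2*x - 12)/(x**2 - 4*x) = -5/(x - 4) + 3/x: now ∫(3/x) dx + ∫(-5/(x - 4)) dx.
Step 2. Evaluate the standard form [assuming x > 0]: now 3*log(x) + ∫(-5/(x - 4)) dx.
Step 3. Evaluate the standard form [assuming x > 4]: now 3*log(x) - 5*log(x - 4).
Answer: 3*log(x) - 5*log(x - 4).
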